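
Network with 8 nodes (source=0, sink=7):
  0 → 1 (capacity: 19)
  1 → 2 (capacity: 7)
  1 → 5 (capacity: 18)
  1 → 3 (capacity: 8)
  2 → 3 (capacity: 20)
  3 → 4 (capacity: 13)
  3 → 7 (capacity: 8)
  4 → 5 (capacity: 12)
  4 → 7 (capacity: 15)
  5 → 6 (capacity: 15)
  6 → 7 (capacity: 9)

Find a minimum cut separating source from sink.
Min cut value = 19, edges: (0,1)

Min cut value: 19
Partition: S = [0], T = [1, 2, 3, 4, 5, 6, 7]
Cut edges: (0,1)

By max-flow min-cut theorem, max flow = min cut = 19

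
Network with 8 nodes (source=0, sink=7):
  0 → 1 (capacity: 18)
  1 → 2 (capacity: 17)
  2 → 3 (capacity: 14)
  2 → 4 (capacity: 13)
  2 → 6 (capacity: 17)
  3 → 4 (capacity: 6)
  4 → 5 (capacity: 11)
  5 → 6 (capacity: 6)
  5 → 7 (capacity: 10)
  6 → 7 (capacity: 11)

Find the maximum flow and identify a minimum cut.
Max flow = 17, Min cut edges: (1,2)

Maximum flow: 17
Minimum cut: (1,2)
Partition: S = [0, 1], T = [2, 3, 4, 5, 6, 7]

Max-flow min-cut theorem verified: both equal 17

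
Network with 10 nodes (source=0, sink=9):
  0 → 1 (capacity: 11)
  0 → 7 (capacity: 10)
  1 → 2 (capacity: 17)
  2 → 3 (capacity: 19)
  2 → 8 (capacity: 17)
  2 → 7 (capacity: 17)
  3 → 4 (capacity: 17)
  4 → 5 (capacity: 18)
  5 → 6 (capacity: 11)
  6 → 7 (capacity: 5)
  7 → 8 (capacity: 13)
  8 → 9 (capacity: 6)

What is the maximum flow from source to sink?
Maximum flow = 6

Max flow: 6

Flow assignment:
  0 → 1: 6/11
  1 → 2: 6/17
  2 → 7: 6/17
  7 → 8: 6/13
  8 → 9: 6/6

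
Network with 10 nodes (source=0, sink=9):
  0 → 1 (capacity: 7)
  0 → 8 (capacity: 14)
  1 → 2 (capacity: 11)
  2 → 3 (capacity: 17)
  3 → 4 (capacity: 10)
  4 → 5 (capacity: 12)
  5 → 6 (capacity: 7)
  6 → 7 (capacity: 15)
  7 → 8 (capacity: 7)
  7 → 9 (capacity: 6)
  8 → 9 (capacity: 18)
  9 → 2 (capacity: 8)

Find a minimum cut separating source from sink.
Min cut value = 21, edges: (0,8), (5,6)

Min cut value: 21
Partition: S = [0, 1, 2, 3, 4, 5], T = [6, 7, 8, 9]
Cut edges: (0,8), (5,6)

By max-flow min-cut theorem, max flow = min cut = 21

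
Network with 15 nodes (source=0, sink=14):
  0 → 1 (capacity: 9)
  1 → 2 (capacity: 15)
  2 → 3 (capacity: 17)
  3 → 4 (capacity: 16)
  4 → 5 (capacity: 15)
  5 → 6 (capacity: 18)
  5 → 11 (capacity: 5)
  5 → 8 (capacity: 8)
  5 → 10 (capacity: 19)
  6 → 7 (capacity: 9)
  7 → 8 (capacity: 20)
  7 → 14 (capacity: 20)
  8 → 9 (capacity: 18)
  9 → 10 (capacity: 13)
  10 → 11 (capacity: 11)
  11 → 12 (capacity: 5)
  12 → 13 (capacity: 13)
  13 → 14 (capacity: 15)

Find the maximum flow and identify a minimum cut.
Max flow = 9, Min cut edges: (0,1)

Maximum flow: 9
Minimum cut: (0,1)
Partition: S = [0], T = [1, 2, 3, 4, 5, 6, 7, 8, 9, 10, 11, 12, 13, 14]

Max-flow min-cut theorem verified: both equal 9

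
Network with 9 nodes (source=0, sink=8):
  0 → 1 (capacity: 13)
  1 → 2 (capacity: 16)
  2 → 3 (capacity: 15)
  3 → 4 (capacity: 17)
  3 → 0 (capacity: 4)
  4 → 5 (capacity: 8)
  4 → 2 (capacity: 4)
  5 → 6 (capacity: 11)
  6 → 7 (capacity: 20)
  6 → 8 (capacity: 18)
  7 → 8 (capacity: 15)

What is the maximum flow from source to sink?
Maximum flow = 8

Max flow: 8

Flow assignment:
  0 → 1: 12/13
  1 → 2: 12/16
  2 → 3: 12/15
  3 → 4: 8/17
  3 → 0: 4/4
  4 → 5: 8/8
  5 → 6: 8/11
  6 → 8: 8/18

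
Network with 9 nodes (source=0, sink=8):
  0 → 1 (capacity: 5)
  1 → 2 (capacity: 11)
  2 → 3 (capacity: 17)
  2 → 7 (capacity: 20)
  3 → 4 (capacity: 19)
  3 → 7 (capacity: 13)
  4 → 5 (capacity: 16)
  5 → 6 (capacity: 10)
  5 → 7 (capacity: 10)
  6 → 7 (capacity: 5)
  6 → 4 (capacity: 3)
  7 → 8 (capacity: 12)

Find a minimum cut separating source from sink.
Min cut value = 5, edges: (0,1)

Min cut value: 5
Partition: S = [0], T = [1, 2, 3, 4, 5, 6, 7, 8]
Cut edges: (0,1)

By max-flow min-cut theorem, max flow = min cut = 5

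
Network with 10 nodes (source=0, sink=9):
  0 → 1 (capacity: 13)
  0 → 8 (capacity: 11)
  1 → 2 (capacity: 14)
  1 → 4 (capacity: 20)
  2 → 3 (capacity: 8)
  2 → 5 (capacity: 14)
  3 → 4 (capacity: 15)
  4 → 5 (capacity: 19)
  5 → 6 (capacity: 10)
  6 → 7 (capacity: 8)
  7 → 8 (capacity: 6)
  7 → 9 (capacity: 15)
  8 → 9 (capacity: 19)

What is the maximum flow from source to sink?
Maximum flow = 19

Max flow: 19

Flow assignment:
  0 → 1: 8/13
  0 → 8: 11/11
  1 → 2: 8/14
  2 → 5: 8/14
  5 → 6: 8/10
  6 → 7: 8/8
  7 → 9: 8/15
  8 → 9: 11/19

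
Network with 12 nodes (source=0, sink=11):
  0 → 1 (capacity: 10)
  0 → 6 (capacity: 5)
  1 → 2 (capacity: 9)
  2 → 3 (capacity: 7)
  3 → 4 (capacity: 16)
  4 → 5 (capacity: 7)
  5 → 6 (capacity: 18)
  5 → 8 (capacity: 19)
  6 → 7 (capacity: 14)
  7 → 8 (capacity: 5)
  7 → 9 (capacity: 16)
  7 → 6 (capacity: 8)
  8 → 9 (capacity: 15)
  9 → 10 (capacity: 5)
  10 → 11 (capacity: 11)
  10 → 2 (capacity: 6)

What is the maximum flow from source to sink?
Maximum flow = 5

Max flow: 5

Flow assignment:
  0 → 1: 5/10
  1 → 2: 5/9
  2 → 3: 5/7
  3 → 4: 5/16
  4 → 5: 5/7
  5 → 8: 5/19
  8 → 9: 5/15
  9 → 10: 5/5
  10 → 11: 5/11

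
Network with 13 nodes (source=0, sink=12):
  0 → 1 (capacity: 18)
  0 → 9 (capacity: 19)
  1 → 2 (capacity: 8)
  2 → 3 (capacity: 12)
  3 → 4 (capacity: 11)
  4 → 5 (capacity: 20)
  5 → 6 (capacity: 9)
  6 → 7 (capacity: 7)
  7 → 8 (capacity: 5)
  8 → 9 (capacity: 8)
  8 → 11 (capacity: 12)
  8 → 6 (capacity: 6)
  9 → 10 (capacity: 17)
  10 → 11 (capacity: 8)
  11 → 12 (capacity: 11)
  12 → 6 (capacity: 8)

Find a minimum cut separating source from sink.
Min cut value = 11, edges: (11,12)

Min cut value: 11
Partition: S = [0, 1, 2, 3, 4, 5, 6, 7, 8, 9, 10, 11], T = [12]
Cut edges: (11,12)

By max-flow min-cut theorem, max flow = min cut = 11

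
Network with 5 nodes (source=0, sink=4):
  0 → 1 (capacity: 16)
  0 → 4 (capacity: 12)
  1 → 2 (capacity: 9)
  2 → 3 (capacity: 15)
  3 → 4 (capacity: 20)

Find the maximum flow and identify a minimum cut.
Max flow = 21, Min cut edges: (0,4), (1,2)

Maximum flow: 21
Minimum cut: (0,4), (1,2)
Partition: S = [0, 1], T = [2, 3, 4]

Max-flow min-cut theorem verified: both equal 21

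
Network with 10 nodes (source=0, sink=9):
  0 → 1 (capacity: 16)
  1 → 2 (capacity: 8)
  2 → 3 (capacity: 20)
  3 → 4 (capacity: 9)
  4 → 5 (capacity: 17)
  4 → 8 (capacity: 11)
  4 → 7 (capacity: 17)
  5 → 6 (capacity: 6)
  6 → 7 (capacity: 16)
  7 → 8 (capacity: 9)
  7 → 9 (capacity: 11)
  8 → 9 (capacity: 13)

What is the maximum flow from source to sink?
Maximum flow = 8

Max flow: 8

Flow assignment:
  0 → 1: 8/16
  1 → 2: 8/8
  2 → 3: 8/20
  3 → 4: 8/9
  4 → 8: 8/11
  8 → 9: 8/13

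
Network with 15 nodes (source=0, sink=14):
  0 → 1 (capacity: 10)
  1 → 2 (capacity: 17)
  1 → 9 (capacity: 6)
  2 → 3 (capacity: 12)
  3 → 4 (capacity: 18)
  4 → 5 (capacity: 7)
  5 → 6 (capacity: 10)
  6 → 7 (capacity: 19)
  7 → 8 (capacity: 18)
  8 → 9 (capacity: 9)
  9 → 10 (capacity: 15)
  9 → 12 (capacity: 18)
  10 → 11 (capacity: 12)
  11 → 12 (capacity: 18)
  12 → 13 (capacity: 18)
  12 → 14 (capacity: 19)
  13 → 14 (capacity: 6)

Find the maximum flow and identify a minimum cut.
Max flow = 10, Min cut edges: (0,1)

Maximum flow: 10
Minimum cut: (0,1)
Partition: S = [0], T = [1, 2, 3, 4, 5, 6, 7, 8, 9, 10, 11, 12, 13, 14]

Max-flow min-cut theorem verified: both equal 10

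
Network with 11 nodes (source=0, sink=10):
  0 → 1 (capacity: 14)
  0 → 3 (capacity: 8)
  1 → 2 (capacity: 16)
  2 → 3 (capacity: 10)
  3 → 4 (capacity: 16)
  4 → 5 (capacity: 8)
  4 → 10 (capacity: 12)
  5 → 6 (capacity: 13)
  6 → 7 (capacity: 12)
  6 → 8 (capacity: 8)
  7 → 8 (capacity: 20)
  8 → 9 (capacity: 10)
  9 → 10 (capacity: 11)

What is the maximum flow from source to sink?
Maximum flow = 16

Max flow: 16

Flow assignment:
  0 → 1: 10/14
  0 → 3: 6/8
  1 → 2: 10/16
  2 → 3: 10/10
  3 → 4: 16/16
  4 → 5: 4/8
  4 → 10: 12/12
  5 → 6: 4/13
  6 → 8: 4/8
  8 → 9: 4/10
  9 → 10: 4/11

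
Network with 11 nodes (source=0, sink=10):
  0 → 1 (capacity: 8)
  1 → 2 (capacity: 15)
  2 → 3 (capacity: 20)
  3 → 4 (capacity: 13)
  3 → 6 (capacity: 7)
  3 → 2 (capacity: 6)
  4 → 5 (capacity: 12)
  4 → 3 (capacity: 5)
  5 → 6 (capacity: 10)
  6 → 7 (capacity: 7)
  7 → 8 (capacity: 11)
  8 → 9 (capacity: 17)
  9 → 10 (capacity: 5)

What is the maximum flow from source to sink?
Maximum flow = 5

Max flow: 5

Flow assignment:
  0 → 1: 5/8
  1 → 2: 5/15
  2 → 3: 5/20
  3 → 4: 1/13
  3 → 6: 4/7
  4 → 5: 1/12
  5 → 6: 1/10
  6 → 7: 5/7
  7 → 8: 5/11
  8 → 9: 5/17
  9 → 10: 5/5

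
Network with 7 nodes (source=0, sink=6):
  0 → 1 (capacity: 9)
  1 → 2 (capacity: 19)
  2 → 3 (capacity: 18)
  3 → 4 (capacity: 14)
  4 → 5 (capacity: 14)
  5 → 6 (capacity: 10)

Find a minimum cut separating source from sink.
Min cut value = 9, edges: (0,1)

Min cut value: 9
Partition: S = [0], T = [1, 2, 3, 4, 5, 6]
Cut edges: (0,1)

By max-flow min-cut theorem, max flow = min cut = 9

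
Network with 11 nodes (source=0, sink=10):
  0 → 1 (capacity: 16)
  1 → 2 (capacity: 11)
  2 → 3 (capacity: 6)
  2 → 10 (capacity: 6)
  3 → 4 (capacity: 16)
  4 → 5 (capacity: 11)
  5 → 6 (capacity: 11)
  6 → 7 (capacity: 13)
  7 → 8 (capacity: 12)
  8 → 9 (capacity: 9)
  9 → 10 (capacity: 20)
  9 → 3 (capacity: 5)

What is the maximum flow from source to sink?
Maximum flow = 11

Max flow: 11

Flow assignment:
  0 → 1: 11/16
  1 → 2: 11/11
  2 → 3: 5/6
  2 → 10: 6/6
  3 → 4: 5/16
  4 → 5: 5/11
  5 → 6: 5/11
  6 → 7: 5/13
  7 → 8: 5/12
  8 → 9: 5/9
  9 → 10: 5/20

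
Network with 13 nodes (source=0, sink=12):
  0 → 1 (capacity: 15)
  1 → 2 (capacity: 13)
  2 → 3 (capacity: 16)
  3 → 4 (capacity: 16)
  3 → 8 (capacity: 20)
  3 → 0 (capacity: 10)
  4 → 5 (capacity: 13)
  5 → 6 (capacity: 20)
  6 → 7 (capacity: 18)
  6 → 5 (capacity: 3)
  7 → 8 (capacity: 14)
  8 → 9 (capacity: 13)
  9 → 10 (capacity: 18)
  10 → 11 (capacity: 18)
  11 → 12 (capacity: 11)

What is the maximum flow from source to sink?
Maximum flow = 11

Max flow: 11

Flow assignment:
  0 → 1: 13/15
  1 → 2: 13/13
  2 → 3: 13/16
  3 → 8: 11/20
  3 → 0: 2/10
  8 → 9: 11/13
  9 → 10: 11/18
  10 → 11: 11/18
  11 → 12: 11/11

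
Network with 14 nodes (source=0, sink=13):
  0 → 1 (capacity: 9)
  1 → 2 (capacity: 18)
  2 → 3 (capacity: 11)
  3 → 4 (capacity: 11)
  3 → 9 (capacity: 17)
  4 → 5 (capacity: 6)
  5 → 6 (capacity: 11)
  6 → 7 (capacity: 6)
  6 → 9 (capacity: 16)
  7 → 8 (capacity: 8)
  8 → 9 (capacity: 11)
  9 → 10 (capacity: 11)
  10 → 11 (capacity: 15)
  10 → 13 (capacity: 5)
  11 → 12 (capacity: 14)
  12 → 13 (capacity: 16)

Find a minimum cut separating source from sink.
Min cut value = 9, edges: (0,1)

Min cut value: 9
Partition: S = [0], T = [1, 2, 3, 4, 5, 6, 7, 8, 9, 10, 11, 12, 13]
Cut edges: (0,1)

By max-flow min-cut theorem, max flow = min cut = 9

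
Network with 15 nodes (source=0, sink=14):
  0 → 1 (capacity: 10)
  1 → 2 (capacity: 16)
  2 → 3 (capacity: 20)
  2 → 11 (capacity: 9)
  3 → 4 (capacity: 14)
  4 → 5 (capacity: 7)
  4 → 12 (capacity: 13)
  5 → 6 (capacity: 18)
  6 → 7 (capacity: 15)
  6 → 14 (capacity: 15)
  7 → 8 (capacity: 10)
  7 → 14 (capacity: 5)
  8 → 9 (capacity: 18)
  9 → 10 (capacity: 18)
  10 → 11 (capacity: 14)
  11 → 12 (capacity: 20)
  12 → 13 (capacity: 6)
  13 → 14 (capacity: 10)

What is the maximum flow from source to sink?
Maximum flow = 10

Max flow: 10

Flow assignment:
  0 → 1: 10/10
  1 → 2: 10/16
  2 → 3: 4/20
  2 → 11: 6/9
  3 → 4: 4/14
  4 → 5: 4/7
  5 → 6: 4/18
  6 → 14: 4/15
  11 → 12: 6/20
  12 → 13: 6/6
  13 → 14: 6/10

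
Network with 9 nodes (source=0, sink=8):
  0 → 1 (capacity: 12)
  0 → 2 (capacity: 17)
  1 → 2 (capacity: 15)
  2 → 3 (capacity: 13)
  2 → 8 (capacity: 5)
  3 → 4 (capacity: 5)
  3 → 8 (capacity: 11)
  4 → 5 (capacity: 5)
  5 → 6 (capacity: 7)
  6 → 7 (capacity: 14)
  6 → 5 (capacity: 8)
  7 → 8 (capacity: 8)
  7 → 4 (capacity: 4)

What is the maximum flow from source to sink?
Maximum flow = 18

Max flow: 18

Flow assignment:
  0 → 1: 1/12
  0 → 2: 17/17
  1 → 2: 1/15
  2 → 3: 13/13
  2 → 8: 5/5
  3 → 4: 2/5
  3 → 8: 11/11
  4 → 5: 2/5
  5 → 6: 2/7
  6 → 7: 2/14
  7 → 8: 2/8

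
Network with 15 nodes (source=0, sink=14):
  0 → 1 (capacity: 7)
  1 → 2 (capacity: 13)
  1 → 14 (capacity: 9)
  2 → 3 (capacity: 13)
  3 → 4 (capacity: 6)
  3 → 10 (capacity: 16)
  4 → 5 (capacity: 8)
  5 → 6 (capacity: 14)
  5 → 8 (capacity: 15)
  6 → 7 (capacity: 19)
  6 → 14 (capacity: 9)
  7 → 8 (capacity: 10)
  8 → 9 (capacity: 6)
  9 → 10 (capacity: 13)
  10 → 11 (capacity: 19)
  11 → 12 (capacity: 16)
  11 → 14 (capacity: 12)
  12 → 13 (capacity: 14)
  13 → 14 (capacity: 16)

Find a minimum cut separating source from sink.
Min cut value = 7, edges: (0,1)

Min cut value: 7
Partition: S = [0], T = [1, 2, 3, 4, 5, 6, 7, 8, 9, 10, 11, 12, 13, 14]
Cut edges: (0,1)

By max-flow min-cut theorem, max flow = min cut = 7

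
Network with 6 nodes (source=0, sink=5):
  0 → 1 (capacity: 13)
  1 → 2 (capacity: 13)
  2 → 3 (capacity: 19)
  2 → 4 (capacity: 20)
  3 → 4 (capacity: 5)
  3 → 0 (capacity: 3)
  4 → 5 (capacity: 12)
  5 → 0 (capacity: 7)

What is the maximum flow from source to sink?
Maximum flow = 12

Max flow: 12

Flow assignment:
  0 → 1: 12/13
  1 → 2: 12/13
  2 → 4: 12/20
  4 → 5: 12/12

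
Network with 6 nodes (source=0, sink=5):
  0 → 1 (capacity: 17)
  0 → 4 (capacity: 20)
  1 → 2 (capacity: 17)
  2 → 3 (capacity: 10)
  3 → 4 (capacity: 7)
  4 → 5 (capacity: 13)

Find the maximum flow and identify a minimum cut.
Max flow = 13, Min cut edges: (4,5)

Maximum flow: 13
Minimum cut: (4,5)
Partition: S = [0, 1, 2, 3, 4], T = [5]

Max-flow min-cut theorem verified: both equal 13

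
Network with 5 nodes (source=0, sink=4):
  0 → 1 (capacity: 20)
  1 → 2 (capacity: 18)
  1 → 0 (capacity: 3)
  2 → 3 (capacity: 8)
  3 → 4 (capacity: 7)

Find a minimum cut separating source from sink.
Min cut value = 7, edges: (3,4)

Min cut value: 7
Partition: S = [0, 1, 2, 3], T = [4]
Cut edges: (3,4)

By max-flow min-cut theorem, max flow = min cut = 7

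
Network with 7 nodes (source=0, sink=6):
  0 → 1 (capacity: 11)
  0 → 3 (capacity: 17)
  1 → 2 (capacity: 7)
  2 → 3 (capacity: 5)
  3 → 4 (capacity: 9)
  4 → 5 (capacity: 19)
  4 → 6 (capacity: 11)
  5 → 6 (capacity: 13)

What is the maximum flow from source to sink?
Maximum flow = 9

Max flow: 9

Flow assignment:
  0 → 1: 5/11
  0 → 3: 4/17
  1 → 2: 5/7
  2 → 3: 5/5
  3 → 4: 9/9
  4 → 6: 9/11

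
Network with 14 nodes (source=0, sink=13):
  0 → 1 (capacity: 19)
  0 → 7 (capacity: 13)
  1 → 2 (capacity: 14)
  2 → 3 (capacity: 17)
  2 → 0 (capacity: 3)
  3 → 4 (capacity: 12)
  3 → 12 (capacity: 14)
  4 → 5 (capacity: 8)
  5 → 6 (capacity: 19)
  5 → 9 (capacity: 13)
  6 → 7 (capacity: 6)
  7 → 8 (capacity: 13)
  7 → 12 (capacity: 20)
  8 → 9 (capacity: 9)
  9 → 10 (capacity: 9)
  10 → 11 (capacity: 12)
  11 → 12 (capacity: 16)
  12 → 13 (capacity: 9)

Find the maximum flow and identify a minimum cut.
Max flow = 9, Min cut edges: (12,13)

Maximum flow: 9
Minimum cut: (12,13)
Partition: S = [0, 1, 2, 3, 4, 5, 6, 7, 8, 9, 10, 11, 12], T = [13]

Max-flow min-cut theorem verified: both equal 9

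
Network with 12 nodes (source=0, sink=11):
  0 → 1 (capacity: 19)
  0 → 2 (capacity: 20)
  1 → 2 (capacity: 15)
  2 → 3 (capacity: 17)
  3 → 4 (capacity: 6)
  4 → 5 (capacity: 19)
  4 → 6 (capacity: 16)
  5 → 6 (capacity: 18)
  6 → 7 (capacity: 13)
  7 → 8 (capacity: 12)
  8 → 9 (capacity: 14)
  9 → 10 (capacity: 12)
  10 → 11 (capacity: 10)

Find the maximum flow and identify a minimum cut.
Max flow = 6, Min cut edges: (3,4)

Maximum flow: 6
Minimum cut: (3,4)
Partition: S = [0, 1, 2, 3], T = [4, 5, 6, 7, 8, 9, 10, 11]

Max-flow min-cut theorem verified: both equal 6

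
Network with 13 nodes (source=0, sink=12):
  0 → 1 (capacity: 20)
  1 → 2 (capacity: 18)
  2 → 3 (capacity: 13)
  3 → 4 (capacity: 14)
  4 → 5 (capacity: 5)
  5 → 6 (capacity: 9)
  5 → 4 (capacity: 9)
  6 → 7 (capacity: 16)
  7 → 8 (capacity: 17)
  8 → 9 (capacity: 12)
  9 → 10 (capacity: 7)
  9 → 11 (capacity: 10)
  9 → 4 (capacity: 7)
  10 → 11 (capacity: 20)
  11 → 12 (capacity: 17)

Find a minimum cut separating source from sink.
Min cut value = 5, edges: (4,5)

Min cut value: 5
Partition: S = [0, 1, 2, 3, 4], T = [5, 6, 7, 8, 9, 10, 11, 12]
Cut edges: (4,5)

By max-flow min-cut theorem, max flow = min cut = 5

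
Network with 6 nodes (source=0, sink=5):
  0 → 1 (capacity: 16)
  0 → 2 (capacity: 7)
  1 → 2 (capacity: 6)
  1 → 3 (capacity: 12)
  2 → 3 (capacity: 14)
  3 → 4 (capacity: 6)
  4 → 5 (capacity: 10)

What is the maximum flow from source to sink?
Maximum flow = 6

Max flow: 6

Flow assignment:
  0 → 1: 6/16
  1 → 3: 6/12
  3 → 4: 6/6
  4 → 5: 6/10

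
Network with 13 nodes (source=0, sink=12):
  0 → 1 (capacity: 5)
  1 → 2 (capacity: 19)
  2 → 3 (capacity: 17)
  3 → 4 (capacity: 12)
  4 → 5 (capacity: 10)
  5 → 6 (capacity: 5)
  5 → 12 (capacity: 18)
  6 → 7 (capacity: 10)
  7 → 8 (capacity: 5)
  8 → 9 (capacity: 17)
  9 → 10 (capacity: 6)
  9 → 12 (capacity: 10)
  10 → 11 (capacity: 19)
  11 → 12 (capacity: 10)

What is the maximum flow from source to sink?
Maximum flow = 5

Max flow: 5

Flow assignment:
  0 → 1: 5/5
  1 → 2: 5/19
  2 → 3: 5/17
  3 → 4: 5/12
  4 → 5: 5/10
  5 → 12: 5/18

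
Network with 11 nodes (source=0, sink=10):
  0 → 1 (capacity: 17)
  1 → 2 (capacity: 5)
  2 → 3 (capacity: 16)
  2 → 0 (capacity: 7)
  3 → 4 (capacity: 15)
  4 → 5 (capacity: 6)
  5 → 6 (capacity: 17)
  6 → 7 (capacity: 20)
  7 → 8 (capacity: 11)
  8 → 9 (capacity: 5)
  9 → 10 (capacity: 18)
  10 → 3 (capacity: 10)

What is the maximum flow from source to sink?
Maximum flow = 5

Max flow: 5

Flow assignment:
  0 → 1: 5/17
  1 → 2: 5/5
  2 → 3: 5/16
  3 → 4: 5/15
  4 → 5: 5/6
  5 → 6: 5/17
  6 → 7: 5/20
  7 → 8: 5/11
  8 → 9: 5/5
  9 → 10: 5/18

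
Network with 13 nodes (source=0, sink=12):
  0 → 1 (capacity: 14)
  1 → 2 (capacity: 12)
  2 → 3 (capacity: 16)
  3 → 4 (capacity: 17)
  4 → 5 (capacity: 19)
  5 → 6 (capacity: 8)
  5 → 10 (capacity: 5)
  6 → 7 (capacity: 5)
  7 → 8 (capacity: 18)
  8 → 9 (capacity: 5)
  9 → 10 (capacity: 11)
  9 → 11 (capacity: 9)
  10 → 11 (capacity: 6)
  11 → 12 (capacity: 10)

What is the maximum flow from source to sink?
Maximum flow = 10

Max flow: 10

Flow assignment:
  0 → 1: 10/14
  1 → 2: 10/12
  2 → 3: 10/16
  3 → 4: 10/17
  4 → 5: 10/19
  5 → 6: 5/8
  5 → 10: 5/5
  6 → 7: 5/5
  7 → 8: 5/18
  8 → 9: 5/5
  9 → 11: 5/9
  10 → 11: 5/6
  11 → 12: 10/10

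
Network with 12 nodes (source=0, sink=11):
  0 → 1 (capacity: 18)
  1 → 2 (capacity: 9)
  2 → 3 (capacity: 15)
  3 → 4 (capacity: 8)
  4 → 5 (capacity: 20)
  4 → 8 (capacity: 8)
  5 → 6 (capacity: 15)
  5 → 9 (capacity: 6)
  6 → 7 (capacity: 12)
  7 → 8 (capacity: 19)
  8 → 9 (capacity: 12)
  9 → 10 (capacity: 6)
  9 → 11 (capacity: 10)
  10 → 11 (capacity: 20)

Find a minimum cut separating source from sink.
Min cut value = 8, edges: (3,4)

Min cut value: 8
Partition: S = [0, 1, 2, 3], T = [4, 5, 6, 7, 8, 9, 10, 11]
Cut edges: (3,4)

By max-flow min-cut theorem, max flow = min cut = 8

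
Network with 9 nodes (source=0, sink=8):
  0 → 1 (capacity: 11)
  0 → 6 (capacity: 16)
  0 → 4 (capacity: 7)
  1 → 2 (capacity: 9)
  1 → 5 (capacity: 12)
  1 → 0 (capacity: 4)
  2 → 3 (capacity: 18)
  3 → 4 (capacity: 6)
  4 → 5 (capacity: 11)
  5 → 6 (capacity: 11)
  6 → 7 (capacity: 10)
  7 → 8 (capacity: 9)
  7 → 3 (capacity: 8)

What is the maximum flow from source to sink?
Maximum flow = 9

Max flow: 9

Flow assignment:
  0 → 1: 2/11
  0 → 4: 7/7
  1 → 5: 2/12
  4 → 5: 7/11
  5 → 6: 9/11
  6 → 7: 9/10
  7 → 8: 9/9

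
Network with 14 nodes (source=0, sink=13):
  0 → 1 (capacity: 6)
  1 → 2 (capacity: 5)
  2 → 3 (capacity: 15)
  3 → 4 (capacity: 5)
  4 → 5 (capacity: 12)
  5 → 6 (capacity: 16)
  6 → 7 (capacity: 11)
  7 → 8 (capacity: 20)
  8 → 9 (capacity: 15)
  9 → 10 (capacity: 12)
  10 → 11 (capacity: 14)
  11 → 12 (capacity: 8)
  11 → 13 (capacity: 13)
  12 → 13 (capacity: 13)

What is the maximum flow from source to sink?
Maximum flow = 5

Max flow: 5

Flow assignment:
  0 → 1: 5/6
  1 → 2: 5/5
  2 → 3: 5/15
  3 → 4: 5/5
  4 → 5: 5/12
  5 → 6: 5/16
  6 → 7: 5/11
  7 → 8: 5/20
  8 → 9: 5/15
  9 → 10: 5/12
  10 → 11: 5/14
  11 → 13: 5/13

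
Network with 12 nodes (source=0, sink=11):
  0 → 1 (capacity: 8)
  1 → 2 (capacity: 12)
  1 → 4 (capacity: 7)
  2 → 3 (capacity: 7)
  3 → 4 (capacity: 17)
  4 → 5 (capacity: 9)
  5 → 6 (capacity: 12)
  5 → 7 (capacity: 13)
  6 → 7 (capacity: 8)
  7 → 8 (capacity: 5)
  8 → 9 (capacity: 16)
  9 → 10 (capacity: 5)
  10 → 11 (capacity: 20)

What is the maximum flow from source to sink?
Maximum flow = 5

Max flow: 5

Flow assignment:
  0 → 1: 5/8
  1 → 2: 1/12
  1 → 4: 4/7
  2 → 3: 1/7
  3 → 4: 1/17
  4 → 5: 5/9
  5 → 7: 5/13
  7 → 8: 5/5
  8 → 9: 5/16
  9 → 10: 5/5
  10 → 11: 5/20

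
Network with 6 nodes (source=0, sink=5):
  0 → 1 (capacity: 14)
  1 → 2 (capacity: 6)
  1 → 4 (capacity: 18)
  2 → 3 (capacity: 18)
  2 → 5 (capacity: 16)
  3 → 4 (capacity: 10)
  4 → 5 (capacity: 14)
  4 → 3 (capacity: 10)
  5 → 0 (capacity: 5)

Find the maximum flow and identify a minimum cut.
Max flow = 14, Min cut edges: (0,1)

Maximum flow: 14
Minimum cut: (0,1)
Partition: S = [0], T = [1, 2, 3, 4, 5]

Max-flow min-cut theorem verified: both equal 14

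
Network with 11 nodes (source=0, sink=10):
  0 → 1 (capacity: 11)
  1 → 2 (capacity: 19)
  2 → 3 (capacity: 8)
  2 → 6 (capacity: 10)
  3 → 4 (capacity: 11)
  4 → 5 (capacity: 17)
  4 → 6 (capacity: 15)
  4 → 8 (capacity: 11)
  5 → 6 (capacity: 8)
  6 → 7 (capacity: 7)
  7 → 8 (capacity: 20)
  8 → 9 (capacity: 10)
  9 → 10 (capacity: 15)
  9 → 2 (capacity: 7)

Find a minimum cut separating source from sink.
Min cut value = 10, edges: (8,9)

Min cut value: 10
Partition: S = [0, 1, 2, 3, 4, 5, 6, 7, 8], T = [9, 10]
Cut edges: (8,9)

By max-flow min-cut theorem, max flow = min cut = 10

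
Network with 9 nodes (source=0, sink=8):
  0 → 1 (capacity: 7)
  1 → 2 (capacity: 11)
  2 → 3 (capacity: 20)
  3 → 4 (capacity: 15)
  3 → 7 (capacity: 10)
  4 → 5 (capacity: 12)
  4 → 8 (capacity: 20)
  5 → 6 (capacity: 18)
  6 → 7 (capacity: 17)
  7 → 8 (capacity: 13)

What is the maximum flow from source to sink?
Maximum flow = 7

Max flow: 7

Flow assignment:
  0 → 1: 7/7
  1 → 2: 7/11
  2 → 3: 7/20
  3 → 4: 7/15
  4 → 8: 7/20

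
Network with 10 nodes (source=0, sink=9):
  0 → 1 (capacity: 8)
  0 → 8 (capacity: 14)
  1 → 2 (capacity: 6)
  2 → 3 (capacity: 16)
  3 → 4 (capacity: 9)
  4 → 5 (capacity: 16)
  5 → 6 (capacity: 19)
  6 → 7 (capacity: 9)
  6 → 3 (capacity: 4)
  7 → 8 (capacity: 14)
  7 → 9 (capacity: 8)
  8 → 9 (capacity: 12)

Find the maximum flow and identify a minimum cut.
Max flow = 18, Min cut edges: (1,2), (8,9)

Maximum flow: 18
Minimum cut: (1,2), (8,9)
Partition: S = [0, 1, 8], T = [2, 3, 4, 5, 6, 7, 9]

Max-flow min-cut theorem verified: both equal 18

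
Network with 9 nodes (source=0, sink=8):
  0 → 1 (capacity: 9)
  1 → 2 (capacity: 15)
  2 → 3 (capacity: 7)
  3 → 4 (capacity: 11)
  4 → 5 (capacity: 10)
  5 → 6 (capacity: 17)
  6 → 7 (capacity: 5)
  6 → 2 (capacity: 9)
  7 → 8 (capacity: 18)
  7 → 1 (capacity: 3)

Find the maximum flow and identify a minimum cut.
Max flow = 5, Min cut edges: (6,7)

Maximum flow: 5
Minimum cut: (6,7)
Partition: S = [0, 1, 2, 3, 4, 5, 6], T = [7, 8]

Max-flow min-cut theorem verified: both equal 5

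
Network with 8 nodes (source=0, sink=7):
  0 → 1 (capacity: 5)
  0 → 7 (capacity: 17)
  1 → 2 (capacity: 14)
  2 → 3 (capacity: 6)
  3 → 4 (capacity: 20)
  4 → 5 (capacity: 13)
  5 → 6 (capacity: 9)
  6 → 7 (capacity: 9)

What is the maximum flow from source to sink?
Maximum flow = 22

Max flow: 22

Flow assignment:
  0 → 1: 5/5
  0 → 7: 17/17
  1 → 2: 5/14
  2 → 3: 5/6
  3 → 4: 5/20
  4 → 5: 5/13
  5 → 6: 5/9
  6 → 7: 5/9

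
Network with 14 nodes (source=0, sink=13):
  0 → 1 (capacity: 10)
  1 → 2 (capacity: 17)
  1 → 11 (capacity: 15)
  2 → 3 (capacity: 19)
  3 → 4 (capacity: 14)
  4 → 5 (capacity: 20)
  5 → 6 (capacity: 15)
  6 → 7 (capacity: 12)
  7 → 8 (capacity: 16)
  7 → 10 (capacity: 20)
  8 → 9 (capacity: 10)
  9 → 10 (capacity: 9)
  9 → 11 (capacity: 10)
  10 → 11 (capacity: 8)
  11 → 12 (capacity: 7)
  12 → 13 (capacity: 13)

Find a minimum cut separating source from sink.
Min cut value = 7, edges: (11,12)

Min cut value: 7
Partition: S = [0, 1, 2, 3, 4, 5, 6, 7, 8, 9, 10, 11], T = [12, 13]
Cut edges: (11,12)

By max-flow min-cut theorem, max flow = min cut = 7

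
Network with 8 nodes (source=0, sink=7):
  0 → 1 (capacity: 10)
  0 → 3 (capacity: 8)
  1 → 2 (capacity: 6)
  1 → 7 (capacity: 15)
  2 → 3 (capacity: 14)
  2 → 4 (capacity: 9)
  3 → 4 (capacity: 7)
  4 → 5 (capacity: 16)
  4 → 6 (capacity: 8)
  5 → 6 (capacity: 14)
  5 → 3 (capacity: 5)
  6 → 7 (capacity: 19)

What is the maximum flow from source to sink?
Maximum flow = 17

Max flow: 17

Flow assignment:
  0 → 1: 10/10
  0 → 3: 7/8
  1 → 7: 10/15
  3 → 4: 7/7
  4 → 6: 7/8
  6 → 7: 7/19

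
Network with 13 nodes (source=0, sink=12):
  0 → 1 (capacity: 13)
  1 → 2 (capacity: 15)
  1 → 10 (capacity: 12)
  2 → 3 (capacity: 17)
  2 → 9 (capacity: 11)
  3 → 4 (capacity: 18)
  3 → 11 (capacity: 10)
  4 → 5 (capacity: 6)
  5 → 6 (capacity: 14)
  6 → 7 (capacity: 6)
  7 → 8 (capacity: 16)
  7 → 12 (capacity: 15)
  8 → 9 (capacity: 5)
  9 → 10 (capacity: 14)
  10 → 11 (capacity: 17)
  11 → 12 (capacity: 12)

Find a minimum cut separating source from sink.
Min cut value = 13, edges: (0,1)

Min cut value: 13
Partition: S = [0], T = [1, 2, 3, 4, 5, 6, 7, 8, 9, 10, 11, 12]
Cut edges: (0,1)

By max-flow min-cut theorem, max flow = min cut = 13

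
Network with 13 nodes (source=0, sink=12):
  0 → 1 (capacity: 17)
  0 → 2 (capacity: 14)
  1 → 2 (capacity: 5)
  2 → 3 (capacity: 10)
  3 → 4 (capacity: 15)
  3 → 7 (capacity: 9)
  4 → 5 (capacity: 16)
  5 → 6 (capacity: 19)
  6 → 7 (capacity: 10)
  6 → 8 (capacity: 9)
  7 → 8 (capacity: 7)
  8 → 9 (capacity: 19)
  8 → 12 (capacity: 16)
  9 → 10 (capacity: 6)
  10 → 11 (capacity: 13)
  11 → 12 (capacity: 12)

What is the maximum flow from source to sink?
Maximum flow = 10

Max flow: 10

Flow assignment:
  0 → 1: 5/17
  0 → 2: 5/14
  1 → 2: 5/5
  2 → 3: 10/10
  3 → 4: 3/15
  3 → 7: 7/9
  4 → 5: 3/16
  5 → 6: 3/19
  6 → 8: 3/9
  7 → 8: 7/7
  8 → 12: 10/16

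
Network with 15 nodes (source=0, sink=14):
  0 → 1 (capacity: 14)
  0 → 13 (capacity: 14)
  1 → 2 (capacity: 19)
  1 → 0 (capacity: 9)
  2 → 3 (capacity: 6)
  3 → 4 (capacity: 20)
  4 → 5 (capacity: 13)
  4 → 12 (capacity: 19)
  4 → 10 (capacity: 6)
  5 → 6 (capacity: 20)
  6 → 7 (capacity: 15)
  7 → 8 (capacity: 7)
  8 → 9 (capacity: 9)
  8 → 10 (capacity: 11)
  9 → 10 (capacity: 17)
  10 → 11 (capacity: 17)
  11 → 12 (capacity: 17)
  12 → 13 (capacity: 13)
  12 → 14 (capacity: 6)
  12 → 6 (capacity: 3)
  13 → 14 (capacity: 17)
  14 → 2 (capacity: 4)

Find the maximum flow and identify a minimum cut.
Max flow = 20, Min cut edges: (0,13), (2,3)

Maximum flow: 20
Minimum cut: (0,13), (2,3)
Partition: S = [0, 1, 2], T = [3, 4, 5, 6, 7, 8, 9, 10, 11, 12, 13, 14]

Max-flow min-cut theorem verified: both equal 20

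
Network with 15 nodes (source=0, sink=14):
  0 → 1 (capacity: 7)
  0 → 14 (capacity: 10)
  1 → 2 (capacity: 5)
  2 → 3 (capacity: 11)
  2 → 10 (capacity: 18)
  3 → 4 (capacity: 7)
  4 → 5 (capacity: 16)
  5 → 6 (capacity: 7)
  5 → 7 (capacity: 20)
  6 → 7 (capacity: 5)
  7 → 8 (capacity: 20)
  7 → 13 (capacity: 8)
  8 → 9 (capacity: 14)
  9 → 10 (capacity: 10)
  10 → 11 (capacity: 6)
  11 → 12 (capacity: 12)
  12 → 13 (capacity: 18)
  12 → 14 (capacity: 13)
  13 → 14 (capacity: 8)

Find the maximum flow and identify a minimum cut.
Max flow = 15, Min cut edges: (0,14), (1,2)

Maximum flow: 15
Minimum cut: (0,14), (1,2)
Partition: S = [0, 1], T = [2, 3, 4, 5, 6, 7, 8, 9, 10, 11, 12, 13, 14]

Max-flow min-cut theorem verified: both equal 15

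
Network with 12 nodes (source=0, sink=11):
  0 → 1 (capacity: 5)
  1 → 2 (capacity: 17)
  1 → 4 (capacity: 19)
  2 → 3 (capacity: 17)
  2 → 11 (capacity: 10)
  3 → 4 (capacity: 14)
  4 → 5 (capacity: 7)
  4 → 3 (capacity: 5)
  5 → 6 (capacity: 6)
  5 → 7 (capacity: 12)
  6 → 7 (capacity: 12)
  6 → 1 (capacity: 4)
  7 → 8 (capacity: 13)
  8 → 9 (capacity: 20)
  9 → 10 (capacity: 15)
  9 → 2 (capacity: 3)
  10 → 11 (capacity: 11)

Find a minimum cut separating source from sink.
Min cut value = 5, edges: (0,1)

Min cut value: 5
Partition: S = [0], T = [1, 2, 3, 4, 5, 6, 7, 8, 9, 10, 11]
Cut edges: (0,1)

By max-flow min-cut theorem, max flow = min cut = 5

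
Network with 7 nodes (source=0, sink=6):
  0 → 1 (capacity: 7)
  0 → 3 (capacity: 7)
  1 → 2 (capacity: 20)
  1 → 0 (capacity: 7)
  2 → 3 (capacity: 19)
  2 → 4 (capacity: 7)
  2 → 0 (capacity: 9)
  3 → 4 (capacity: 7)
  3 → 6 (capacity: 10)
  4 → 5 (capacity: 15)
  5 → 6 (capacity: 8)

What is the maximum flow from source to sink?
Maximum flow = 14

Max flow: 14

Flow assignment:
  0 → 1: 7/7
  0 → 3: 7/7
  1 → 2: 7/20
  2 → 3: 3/19
  2 → 4: 4/7
  3 → 6: 10/10
  4 → 5: 4/15
  5 → 6: 4/8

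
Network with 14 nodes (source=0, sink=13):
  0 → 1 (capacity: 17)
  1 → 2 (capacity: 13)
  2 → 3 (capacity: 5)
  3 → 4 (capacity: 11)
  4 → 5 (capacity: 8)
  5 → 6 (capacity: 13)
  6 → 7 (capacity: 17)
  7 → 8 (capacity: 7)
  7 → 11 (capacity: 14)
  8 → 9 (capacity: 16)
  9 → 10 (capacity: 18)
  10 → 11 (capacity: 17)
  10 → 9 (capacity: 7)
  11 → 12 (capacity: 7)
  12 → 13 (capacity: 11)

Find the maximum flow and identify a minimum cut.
Max flow = 5, Min cut edges: (2,3)

Maximum flow: 5
Minimum cut: (2,3)
Partition: S = [0, 1, 2], T = [3, 4, 5, 6, 7, 8, 9, 10, 11, 12, 13]

Max-flow min-cut theorem verified: both equal 5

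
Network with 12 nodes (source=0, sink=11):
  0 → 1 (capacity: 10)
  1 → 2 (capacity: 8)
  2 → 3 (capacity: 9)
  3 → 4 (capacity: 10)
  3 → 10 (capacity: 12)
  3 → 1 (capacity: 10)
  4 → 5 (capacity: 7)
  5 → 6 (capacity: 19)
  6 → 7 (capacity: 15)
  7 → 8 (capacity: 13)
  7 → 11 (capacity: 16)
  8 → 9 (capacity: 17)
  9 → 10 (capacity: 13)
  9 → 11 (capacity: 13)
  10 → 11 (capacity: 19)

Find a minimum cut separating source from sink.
Min cut value = 8, edges: (1,2)

Min cut value: 8
Partition: S = [0, 1], T = [2, 3, 4, 5, 6, 7, 8, 9, 10, 11]
Cut edges: (1,2)

By max-flow min-cut theorem, max flow = min cut = 8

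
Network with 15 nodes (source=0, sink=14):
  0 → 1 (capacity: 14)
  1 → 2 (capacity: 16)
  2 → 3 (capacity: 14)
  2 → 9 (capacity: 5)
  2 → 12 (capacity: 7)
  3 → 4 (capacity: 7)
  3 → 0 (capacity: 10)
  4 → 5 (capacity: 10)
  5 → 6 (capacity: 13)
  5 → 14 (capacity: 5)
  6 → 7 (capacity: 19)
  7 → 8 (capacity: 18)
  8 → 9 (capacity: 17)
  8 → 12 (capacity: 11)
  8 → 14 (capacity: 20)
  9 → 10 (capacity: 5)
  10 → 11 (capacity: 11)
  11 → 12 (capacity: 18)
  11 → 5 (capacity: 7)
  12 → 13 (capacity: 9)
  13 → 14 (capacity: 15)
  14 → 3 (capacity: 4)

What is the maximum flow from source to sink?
Maximum flow = 14

Max flow: 14

Flow assignment:
  0 → 1: 14/14
  1 → 2: 14/16
  2 → 3: 5/14
  2 → 9: 2/5
  2 → 12: 7/7
  3 → 4: 5/7
  4 → 5: 5/10
  5 → 14: 5/5
  9 → 10: 2/5
  10 → 11: 2/11
  11 → 12: 2/18
  12 → 13: 9/9
  13 → 14: 9/15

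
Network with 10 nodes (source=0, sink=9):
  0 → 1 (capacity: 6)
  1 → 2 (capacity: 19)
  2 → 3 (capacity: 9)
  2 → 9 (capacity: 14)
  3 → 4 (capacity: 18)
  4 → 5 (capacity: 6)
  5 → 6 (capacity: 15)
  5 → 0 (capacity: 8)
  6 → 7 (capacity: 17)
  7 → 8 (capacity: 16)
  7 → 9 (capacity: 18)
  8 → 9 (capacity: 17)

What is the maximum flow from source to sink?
Maximum flow = 6

Max flow: 6

Flow assignment:
  0 → 1: 6/6
  1 → 2: 6/19
  2 → 9: 6/14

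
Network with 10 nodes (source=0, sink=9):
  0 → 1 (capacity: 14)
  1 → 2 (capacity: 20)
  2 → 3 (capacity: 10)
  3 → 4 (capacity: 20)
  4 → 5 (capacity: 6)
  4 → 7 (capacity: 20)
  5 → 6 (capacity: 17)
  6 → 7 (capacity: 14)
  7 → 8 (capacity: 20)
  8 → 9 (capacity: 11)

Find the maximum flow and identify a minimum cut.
Max flow = 10, Min cut edges: (2,3)

Maximum flow: 10
Minimum cut: (2,3)
Partition: S = [0, 1, 2], T = [3, 4, 5, 6, 7, 8, 9]

Max-flow min-cut theorem verified: both equal 10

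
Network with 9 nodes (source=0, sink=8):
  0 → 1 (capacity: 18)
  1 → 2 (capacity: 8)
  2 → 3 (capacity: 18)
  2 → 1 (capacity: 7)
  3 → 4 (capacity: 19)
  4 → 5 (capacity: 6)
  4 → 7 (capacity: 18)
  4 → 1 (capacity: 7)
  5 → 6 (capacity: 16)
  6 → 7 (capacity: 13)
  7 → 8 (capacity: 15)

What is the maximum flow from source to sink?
Maximum flow = 8

Max flow: 8

Flow assignment:
  0 → 1: 8/18
  1 → 2: 8/8
  2 → 3: 8/18
  3 → 4: 8/19
  4 → 7: 8/18
  7 → 8: 8/15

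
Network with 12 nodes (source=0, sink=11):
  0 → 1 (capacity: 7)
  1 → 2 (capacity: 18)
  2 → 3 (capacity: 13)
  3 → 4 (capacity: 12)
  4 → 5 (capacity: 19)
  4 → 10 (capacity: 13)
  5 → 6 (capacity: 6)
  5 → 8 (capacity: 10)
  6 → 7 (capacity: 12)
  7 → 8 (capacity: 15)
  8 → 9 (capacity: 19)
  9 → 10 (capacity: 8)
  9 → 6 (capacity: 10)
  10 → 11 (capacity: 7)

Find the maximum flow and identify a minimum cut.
Max flow = 7, Min cut edges: (10,11)

Maximum flow: 7
Minimum cut: (10,11)
Partition: S = [0, 1, 2, 3, 4, 5, 6, 7, 8, 9, 10], T = [11]

Max-flow min-cut theorem verified: both equal 7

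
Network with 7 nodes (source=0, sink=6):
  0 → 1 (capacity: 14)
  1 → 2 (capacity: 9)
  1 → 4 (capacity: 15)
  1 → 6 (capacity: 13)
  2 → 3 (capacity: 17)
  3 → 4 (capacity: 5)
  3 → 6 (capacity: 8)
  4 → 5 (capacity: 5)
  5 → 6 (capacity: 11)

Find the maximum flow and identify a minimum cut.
Max flow = 14, Min cut edges: (0,1)

Maximum flow: 14
Minimum cut: (0,1)
Partition: S = [0], T = [1, 2, 3, 4, 5, 6]

Max-flow min-cut theorem verified: both equal 14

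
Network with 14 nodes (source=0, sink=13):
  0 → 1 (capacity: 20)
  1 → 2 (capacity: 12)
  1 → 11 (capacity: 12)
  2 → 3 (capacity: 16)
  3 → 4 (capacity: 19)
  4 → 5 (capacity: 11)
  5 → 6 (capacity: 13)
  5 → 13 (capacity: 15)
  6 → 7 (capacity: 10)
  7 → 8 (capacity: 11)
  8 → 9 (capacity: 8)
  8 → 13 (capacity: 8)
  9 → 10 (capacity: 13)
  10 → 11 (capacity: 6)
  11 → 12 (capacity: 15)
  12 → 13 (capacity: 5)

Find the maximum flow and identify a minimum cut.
Max flow = 16, Min cut edges: (4,5), (12,13)

Maximum flow: 16
Minimum cut: (4,5), (12,13)
Partition: S = [0, 1, 2, 3, 4, 9, 10, 11, 12], T = [5, 6, 7, 8, 13]

Max-flow min-cut theorem verified: both equal 16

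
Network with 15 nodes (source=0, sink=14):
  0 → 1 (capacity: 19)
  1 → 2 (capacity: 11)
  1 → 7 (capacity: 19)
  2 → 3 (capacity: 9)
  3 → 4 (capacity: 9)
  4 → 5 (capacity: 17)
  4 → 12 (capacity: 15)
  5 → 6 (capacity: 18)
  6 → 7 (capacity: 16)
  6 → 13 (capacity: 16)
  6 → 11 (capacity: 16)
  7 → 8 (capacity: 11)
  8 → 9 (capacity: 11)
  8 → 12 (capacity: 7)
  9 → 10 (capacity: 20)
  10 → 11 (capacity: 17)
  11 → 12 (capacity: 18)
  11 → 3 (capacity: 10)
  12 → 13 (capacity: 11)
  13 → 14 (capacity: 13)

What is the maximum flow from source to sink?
Maximum flow = 13

Max flow: 13

Flow assignment:
  0 → 1: 13/19
  1 → 2: 8/11
  1 → 7: 5/19
  2 → 3: 8/9
  3 → 4: 8/9
  4 → 5: 8/17
  5 → 6: 8/18
  6 → 7: 6/16
  6 → 13: 2/16
  7 → 8: 11/11
  8 → 9: 4/11
  8 → 12: 7/7
  9 → 10: 4/20
  10 → 11: 4/17
  11 → 12: 4/18
  12 → 13: 11/11
  13 → 14: 13/13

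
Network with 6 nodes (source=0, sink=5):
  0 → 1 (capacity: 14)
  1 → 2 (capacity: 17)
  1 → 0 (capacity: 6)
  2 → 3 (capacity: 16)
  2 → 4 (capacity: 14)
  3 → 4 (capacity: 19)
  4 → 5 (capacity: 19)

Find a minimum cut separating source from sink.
Min cut value = 14, edges: (0,1)

Min cut value: 14
Partition: S = [0], T = [1, 2, 3, 4, 5]
Cut edges: (0,1)

By max-flow min-cut theorem, max flow = min cut = 14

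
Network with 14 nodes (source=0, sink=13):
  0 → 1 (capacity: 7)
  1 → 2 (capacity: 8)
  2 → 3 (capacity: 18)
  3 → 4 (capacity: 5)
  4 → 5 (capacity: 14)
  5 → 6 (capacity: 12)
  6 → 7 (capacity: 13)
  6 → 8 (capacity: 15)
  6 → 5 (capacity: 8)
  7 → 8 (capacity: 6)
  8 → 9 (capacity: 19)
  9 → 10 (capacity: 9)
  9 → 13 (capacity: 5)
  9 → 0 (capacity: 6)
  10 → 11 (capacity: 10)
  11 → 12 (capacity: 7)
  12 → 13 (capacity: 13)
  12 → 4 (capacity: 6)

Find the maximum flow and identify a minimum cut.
Max flow = 5, Min cut edges: (3,4)

Maximum flow: 5
Minimum cut: (3,4)
Partition: S = [0, 1, 2, 3], T = [4, 5, 6, 7, 8, 9, 10, 11, 12, 13]

Max-flow min-cut theorem verified: both equal 5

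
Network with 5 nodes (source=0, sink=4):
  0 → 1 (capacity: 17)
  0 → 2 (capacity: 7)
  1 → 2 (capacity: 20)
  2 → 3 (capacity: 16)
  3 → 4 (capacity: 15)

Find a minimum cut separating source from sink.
Min cut value = 15, edges: (3,4)

Min cut value: 15
Partition: S = [0, 1, 2, 3], T = [4]
Cut edges: (3,4)

By max-flow min-cut theorem, max flow = min cut = 15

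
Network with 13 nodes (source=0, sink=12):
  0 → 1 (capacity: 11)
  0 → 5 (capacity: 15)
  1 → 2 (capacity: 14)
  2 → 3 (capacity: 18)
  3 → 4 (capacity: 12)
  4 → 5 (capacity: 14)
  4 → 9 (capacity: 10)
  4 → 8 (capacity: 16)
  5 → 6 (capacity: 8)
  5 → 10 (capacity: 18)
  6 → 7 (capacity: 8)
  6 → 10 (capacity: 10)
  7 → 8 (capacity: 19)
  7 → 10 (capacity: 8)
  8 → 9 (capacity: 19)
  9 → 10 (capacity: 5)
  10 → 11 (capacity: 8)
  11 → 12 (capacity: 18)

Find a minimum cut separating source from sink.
Min cut value = 8, edges: (10,11)

Min cut value: 8
Partition: S = [0, 1, 2, 3, 4, 5, 6, 7, 8, 9, 10], T = [11, 12]
Cut edges: (10,11)

By max-flow min-cut theorem, max flow = min cut = 8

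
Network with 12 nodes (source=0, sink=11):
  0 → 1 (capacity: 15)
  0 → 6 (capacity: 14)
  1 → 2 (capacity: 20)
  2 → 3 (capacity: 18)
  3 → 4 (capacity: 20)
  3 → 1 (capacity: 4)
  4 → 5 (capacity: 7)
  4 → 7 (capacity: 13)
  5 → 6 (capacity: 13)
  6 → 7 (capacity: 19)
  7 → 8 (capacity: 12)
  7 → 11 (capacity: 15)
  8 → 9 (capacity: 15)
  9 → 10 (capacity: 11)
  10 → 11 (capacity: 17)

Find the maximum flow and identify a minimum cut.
Max flow = 26, Min cut edges: (7,11), (9,10)

Maximum flow: 26
Minimum cut: (7,11), (9,10)
Partition: S = [0, 1, 2, 3, 4, 5, 6, 7, 8, 9], T = [10, 11]

Max-flow min-cut theorem verified: both equal 26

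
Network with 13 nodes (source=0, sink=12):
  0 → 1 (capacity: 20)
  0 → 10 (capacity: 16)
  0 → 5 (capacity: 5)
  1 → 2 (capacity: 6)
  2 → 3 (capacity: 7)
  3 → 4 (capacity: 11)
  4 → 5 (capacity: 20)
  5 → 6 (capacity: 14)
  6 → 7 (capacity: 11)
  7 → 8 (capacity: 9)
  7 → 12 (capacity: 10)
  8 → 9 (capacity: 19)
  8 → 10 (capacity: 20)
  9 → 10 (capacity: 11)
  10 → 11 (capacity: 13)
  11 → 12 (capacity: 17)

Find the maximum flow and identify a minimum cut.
Max flow = 23, Min cut edges: (7,12), (10,11)

Maximum flow: 23
Minimum cut: (7,12), (10,11)
Partition: S = [0, 1, 2, 3, 4, 5, 6, 7, 8, 9, 10], T = [11, 12]

Max-flow min-cut theorem verified: both equal 23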